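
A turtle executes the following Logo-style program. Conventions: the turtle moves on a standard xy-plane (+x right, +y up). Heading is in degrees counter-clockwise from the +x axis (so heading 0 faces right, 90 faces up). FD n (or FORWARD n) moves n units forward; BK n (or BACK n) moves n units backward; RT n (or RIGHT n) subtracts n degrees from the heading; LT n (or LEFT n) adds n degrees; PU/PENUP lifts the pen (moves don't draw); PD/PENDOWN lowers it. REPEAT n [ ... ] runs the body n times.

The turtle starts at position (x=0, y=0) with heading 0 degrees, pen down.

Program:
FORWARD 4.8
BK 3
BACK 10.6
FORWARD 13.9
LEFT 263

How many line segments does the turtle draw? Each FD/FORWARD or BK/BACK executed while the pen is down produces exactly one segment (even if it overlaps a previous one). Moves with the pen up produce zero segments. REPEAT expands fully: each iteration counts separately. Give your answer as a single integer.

Executing turtle program step by step:
Start: pos=(0,0), heading=0, pen down
FD 4.8: (0,0) -> (4.8,0) [heading=0, draw]
BK 3: (4.8,0) -> (1.8,0) [heading=0, draw]
BK 10.6: (1.8,0) -> (-8.8,0) [heading=0, draw]
FD 13.9: (-8.8,0) -> (5.1,0) [heading=0, draw]
LT 263: heading 0 -> 263
Final: pos=(5.1,0), heading=263, 4 segment(s) drawn
Segments drawn: 4

Answer: 4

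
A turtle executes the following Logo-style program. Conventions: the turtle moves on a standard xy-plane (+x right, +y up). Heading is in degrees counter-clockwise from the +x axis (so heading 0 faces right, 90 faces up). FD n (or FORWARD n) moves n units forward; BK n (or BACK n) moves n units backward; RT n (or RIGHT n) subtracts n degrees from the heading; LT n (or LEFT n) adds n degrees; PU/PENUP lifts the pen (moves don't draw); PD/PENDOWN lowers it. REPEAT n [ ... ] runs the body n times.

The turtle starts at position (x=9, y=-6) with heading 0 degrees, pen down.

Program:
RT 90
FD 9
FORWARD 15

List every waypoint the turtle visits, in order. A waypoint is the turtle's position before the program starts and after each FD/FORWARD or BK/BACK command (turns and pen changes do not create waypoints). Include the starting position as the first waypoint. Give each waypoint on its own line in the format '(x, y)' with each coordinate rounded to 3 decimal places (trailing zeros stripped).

Answer: (9, -6)
(9, -15)
(9, -30)

Derivation:
Executing turtle program step by step:
Start: pos=(9,-6), heading=0, pen down
RT 90: heading 0 -> 270
FD 9: (9,-6) -> (9,-15) [heading=270, draw]
FD 15: (9,-15) -> (9,-30) [heading=270, draw]
Final: pos=(9,-30), heading=270, 2 segment(s) drawn
Waypoints (3 total):
(9, -6)
(9, -15)
(9, -30)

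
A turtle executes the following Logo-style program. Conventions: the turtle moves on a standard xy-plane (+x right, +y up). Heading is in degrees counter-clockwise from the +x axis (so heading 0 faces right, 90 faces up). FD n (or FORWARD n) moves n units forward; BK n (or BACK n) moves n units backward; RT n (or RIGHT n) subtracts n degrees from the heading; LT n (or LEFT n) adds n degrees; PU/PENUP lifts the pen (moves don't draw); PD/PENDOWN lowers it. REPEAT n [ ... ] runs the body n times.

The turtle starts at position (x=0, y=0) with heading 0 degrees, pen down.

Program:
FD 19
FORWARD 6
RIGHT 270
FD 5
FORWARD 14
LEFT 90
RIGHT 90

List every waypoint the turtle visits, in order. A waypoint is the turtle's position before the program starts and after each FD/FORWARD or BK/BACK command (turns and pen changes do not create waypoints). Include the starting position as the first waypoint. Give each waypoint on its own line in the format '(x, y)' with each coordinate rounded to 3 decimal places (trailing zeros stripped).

Answer: (0, 0)
(19, 0)
(25, 0)
(25, 5)
(25, 19)

Derivation:
Executing turtle program step by step:
Start: pos=(0,0), heading=0, pen down
FD 19: (0,0) -> (19,0) [heading=0, draw]
FD 6: (19,0) -> (25,0) [heading=0, draw]
RT 270: heading 0 -> 90
FD 5: (25,0) -> (25,5) [heading=90, draw]
FD 14: (25,5) -> (25,19) [heading=90, draw]
LT 90: heading 90 -> 180
RT 90: heading 180 -> 90
Final: pos=(25,19), heading=90, 4 segment(s) drawn
Waypoints (5 total):
(0, 0)
(19, 0)
(25, 0)
(25, 5)
(25, 19)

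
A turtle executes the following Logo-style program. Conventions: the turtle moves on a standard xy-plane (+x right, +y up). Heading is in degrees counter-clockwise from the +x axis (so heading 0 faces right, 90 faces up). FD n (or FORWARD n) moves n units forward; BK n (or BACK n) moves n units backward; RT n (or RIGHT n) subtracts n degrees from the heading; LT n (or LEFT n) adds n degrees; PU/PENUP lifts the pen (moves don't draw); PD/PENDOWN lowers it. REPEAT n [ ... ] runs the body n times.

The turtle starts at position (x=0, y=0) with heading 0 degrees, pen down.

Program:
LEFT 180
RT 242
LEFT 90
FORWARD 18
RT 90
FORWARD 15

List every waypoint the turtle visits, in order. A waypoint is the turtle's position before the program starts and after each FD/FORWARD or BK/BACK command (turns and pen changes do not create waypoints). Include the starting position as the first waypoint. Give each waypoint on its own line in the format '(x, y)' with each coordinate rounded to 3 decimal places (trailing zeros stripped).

Answer: (0, 0)
(15.893, 8.45)
(22.935, -4.794)

Derivation:
Executing turtle program step by step:
Start: pos=(0,0), heading=0, pen down
LT 180: heading 0 -> 180
RT 242: heading 180 -> 298
LT 90: heading 298 -> 28
FD 18: (0,0) -> (15.893,8.45) [heading=28, draw]
RT 90: heading 28 -> 298
FD 15: (15.893,8.45) -> (22.935,-4.794) [heading=298, draw]
Final: pos=(22.935,-4.794), heading=298, 2 segment(s) drawn
Waypoints (3 total):
(0, 0)
(15.893, 8.45)
(22.935, -4.794)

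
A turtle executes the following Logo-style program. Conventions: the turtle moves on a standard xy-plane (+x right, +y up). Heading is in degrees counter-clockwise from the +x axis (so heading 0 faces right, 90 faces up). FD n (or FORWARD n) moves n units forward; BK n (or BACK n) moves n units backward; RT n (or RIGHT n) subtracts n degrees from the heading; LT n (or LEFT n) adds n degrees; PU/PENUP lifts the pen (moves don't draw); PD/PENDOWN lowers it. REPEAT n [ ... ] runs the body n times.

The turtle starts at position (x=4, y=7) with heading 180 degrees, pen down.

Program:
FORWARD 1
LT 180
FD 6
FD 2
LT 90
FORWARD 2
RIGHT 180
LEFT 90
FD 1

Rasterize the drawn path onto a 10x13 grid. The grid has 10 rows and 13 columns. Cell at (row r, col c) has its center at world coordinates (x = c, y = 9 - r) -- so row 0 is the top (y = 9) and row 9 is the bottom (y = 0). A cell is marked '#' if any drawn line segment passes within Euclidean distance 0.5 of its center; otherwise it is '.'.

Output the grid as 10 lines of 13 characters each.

Answer: ...........##
...........#.
...#########.
.............
.............
.............
.............
.............
.............
.............

Derivation:
Segment 0: (4,7) -> (3,7)
Segment 1: (3,7) -> (9,7)
Segment 2: (9,7) -> (11,7)
Segment 3: (11,7) -> (11,9)
Segment 4: (11,9) -> (12,9)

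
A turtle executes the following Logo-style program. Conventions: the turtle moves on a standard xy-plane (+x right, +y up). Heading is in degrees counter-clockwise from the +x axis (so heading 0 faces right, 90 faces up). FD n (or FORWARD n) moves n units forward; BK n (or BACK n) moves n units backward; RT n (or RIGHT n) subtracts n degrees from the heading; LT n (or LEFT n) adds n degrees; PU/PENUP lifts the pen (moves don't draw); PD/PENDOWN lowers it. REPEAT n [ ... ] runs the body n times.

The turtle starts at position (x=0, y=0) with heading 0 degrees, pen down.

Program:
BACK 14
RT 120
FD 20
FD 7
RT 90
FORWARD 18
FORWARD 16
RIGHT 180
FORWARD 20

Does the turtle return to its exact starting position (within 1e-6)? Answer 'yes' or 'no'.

Answer: no

Derivation:
Executing turtle program step by step:
Start: pos=(0,0), heading=0, pen down
BK 14: (0,0) -> (-14,0) [heading=0, draw]
RT 120: heading 0 -> 240
FD 20: (-14,0) -> (-24,-17.321) [heading=240, draw]
FD 7: (-24,-17.321) -> (-27.5,-23.383) [heading=240, draw]
RT 90: heading 240 -> 150
FD 18: (-27.5,-23.383) -> (-43.088,-14.383) [heading=150, draw]
FD 16: (-43.088,-14.383) -> (-56.945,-6.383) [heading=150, draw]
RT 180: heading 150 -> 330
FD 20: (-56.945,-6.383) -> (-39.624,-16.383) [heading=330, draw]
Final: pos=(-39.624,-16.383), heading=330, 6 segment(s) drawn

Start position: (0, 0)
Final position: (-39.624, -16.383)
Distance = 42.878; >= 1e-6 -> NOT closed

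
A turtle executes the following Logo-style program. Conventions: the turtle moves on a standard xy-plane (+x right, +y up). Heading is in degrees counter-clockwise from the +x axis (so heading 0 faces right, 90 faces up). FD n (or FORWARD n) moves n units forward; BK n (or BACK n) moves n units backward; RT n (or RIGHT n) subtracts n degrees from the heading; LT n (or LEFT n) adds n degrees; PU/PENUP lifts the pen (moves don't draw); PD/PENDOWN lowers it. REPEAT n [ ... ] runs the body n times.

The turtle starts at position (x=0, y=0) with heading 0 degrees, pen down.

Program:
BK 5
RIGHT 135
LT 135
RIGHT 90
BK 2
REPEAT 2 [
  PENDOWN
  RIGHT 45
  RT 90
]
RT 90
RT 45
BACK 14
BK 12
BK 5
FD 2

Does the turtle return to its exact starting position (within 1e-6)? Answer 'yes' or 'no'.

Executing turtle program step by step:
Start: pos=(0,0), heading=0, pen down
BK 5: (0,0) -> (-5,0) [heading=0, draw]
RT 135: heading 0 -> 225
LT 135: heading 225 -> 0
RT 90: heading 0 -> 270
BK 2: (-5,0) -> (-5,2) [heading=270, draw]
REPEAT 2 [
  -- iteration 1/2 --
  PD: pen down
  RT 45: heading 270 -> 225
  RT 90: heading 225 -> 135
  -- iteration 2/2 --
  PD: pen down
  RT 45: heading 135 -> 90
  RT 90: heading 90 -> 0
]
RT 90: heading 0 -> 270
RT 45: heading 270 -> 225
BK 14: (-5,2) -> (4.899,11.899) [heading=225, draw]
BK 12: (4.899,11.899) -> (13.385,20.385) [heading=225, draw]
BK 5: (13.385,20.385) -> (16.92,23.92) [heading=225, draw]
FD 2: (16.92,23.92) -> (15.506,22.506) [heading=225, draw]
Final: pos=(15.506,22.506), heading=225, 6 segment(s) drawn

Start position: (0, 0)
Final position: (15.506, 22.506)
Distance = 27.331; >= 1e-6 -> NOT closed

Answer: no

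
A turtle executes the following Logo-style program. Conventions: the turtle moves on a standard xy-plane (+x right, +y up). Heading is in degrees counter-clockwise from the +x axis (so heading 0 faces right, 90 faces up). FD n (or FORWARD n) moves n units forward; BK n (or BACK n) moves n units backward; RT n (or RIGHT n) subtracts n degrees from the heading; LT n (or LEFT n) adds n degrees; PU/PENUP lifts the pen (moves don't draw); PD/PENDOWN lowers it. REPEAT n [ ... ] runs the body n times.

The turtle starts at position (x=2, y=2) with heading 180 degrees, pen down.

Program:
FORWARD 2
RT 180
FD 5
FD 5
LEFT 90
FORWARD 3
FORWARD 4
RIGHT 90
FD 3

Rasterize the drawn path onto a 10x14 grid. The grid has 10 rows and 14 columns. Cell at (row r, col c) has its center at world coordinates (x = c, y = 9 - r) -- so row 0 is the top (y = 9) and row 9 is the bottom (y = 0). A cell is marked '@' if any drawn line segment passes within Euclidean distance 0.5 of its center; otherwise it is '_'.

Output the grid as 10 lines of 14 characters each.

Answer: __________@@@@
__________@___
__________@___
__________@___
__________@___
__________@___
__________@___
@@@@@@@@@@@___
______________
______________

Derivation:
Segment 0: (2,2) -> (0,2)
Segment 1: (0,2) -> (5,2)
Segment 2: (5,2) -> (10,2)
Segment 3: (10,2) -> (10,5)
Segment 4: (10,5) -> (10,9)
Segment 5: (10,9) -> (13,9)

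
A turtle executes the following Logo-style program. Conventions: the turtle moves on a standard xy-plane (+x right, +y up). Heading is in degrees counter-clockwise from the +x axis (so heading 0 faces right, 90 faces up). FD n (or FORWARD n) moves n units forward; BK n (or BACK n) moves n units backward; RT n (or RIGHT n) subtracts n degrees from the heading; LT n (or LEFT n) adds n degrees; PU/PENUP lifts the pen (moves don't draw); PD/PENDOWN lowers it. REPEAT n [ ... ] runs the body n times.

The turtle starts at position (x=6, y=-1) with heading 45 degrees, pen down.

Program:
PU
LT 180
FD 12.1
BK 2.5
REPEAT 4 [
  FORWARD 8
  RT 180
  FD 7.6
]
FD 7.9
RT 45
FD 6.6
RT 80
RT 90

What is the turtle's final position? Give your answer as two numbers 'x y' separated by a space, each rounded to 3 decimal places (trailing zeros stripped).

Executing turtle program step by step:
Start: pos=(6,-1), heading=45, pen down
PU: pen up
LT 180: heading 45 -> 225
FD 12.1: (6,-1) -> (-2.556,-9.556) [heading=225, move]
BK 2.5: (-2.556,-9.556) -> (-0.788,-7.788) [heading=225, move]
REPEAT 4 [
  -- iteration 1/4 --
  FD 8: (-0.788,-7.788) -> (-6.445,-13.445) [heading=225, move]
  RT 180: heading 225 -> 45
  FD 7.6: (-6.445,-13.445) -> (-1.071,-8.071) [heading=45, move]
  -- iteration 2/4 --
  FD 8: (-1.071,-8.071) -> (4.586,-2.414) [heading=45, move]
  RT 180: heading 45 -> 225
  FD 7.6: (4.586,-2.414) -> (-0.788,-7.788) [heading=225, move]
  -- iteration 3/4 --
  FD 8: (-0.788,-7.788) -> (-6.445,-13.445) [heading=225, move]
  RT 180: heading 225 -> 45
  FD 7.6: (-6.445,-13.445) -> (-1.071,-8.071) [heading=45, move]
  -- iteration 4/4 --
  FD 8: (-1.071,-8.071) -> (4.586,-2.414) [heading=45, move]
  RT 180: heading 45 -> 225
  FD 7.6: (4.586,-2.414) -> (-0.788,-7.788) [heading=225, move]
]
FD 7.9: (-0.788,-7.788) -> (-6.374,-13.374) [heading=225, move]
RT 45: heading 225 -> 180
FD 6.6: (-6.374,-13.374) -> (-12.974,-13.374) [heading=180, move]
RT 80: heading 180 -> 100
RT 90: heading 100 -> 10
Final: pos=(-12.974,-13.374), heading=10, 0 segment(s) drawn

Answer: -12.974 -13.374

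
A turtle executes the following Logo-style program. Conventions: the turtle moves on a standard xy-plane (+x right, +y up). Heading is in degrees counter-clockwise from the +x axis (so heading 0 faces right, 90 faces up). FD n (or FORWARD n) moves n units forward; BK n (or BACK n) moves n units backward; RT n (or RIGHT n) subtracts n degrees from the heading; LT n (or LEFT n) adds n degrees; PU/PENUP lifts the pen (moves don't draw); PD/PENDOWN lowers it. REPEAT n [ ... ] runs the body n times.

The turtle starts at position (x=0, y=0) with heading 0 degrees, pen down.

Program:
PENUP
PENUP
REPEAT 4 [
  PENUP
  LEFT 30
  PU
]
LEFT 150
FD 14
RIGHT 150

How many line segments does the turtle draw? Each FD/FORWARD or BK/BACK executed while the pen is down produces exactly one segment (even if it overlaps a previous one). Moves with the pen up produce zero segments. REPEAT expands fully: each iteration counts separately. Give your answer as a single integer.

Answer: 0

Derivation:
Executing turtle program step by step:
Start: pos=(0,0), heading=0, pen down
PU: pen up
PU: pen up
REPEAT 4 [
  -- iteration 1/4 --
  PU: pen up
  LT 30: heading 0 -> 30
  PU: pen up
  -- iteration 2/4 --
  PU: pen up
  LT 30: heading 30 -> 60
  PU: pen up
  -- iteration 3/4 --
  PU: pen up
  LT 30: heading 60 -> 90
  PU: pen up
  -- iteration 4/4 --
  PU: pen up
  LT 30: heading 90 -> 120
  PU: pen up
]
LT 150: heading 120 -> 270
FD 14: (0,0) -> (0,-14) [heading=270, move]
RT 150: heading 270 -> 120
Final: pos=(0,-14), heading=120, 0 segment(s) drawn
Segments drawn: 0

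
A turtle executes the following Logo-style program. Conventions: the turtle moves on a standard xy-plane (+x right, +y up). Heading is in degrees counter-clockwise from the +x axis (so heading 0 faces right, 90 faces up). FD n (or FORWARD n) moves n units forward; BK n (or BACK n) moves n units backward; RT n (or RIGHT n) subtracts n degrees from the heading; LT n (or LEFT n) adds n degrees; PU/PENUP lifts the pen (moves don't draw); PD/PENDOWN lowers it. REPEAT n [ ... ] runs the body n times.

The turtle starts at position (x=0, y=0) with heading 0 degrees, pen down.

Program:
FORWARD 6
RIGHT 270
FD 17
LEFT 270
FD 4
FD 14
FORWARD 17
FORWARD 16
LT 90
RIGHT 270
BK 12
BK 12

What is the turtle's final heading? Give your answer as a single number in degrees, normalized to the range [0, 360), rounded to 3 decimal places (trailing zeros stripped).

Executing turtle program step by step:
Start: pos=(0,0), heading=0, pen down
FD 6: (0,0) -> (6,0) [heading=0, draw]
RT 270: heading 0 -> 90
FD 17: (6,0) -> (6,17) [heading=90, draw]
LT 270: heading 90 -> 0
FD 4: (6,17) -> (10,17) [heading=0, draw]
FD 14: (10,17) -> (24,17) [heading=0, draw]
FD 17: (24,17) -> (41,17) [heading=0, draw]
FD 16: (41,17) -> (57,17) [heading=0, draw]
LT 90: heading 0 -> 90
RT 270: heading 90 -> 180
BK 12: (57,17) -> (69,17) [heading=180, draw]
BK 12: (69,17) -> (81,17) [heading=180, draw]
Final: pos=(81,17), heading=180, 8 segment(s) drawn

Answer: 180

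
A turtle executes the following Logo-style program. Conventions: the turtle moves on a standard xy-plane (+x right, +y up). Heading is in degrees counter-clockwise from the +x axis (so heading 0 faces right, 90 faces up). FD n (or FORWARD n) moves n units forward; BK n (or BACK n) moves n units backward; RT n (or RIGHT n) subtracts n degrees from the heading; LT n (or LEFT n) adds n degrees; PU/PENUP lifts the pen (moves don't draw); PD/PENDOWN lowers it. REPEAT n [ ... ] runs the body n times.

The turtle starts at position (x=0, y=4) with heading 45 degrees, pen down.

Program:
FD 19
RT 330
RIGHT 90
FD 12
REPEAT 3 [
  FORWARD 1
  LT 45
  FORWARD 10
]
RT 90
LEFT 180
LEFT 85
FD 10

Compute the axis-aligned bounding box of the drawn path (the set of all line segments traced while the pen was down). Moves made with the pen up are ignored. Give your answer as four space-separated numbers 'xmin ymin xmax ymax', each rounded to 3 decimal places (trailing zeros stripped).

Answer: 0 4 38.365 38.856

Derivation:
Executing turtle program step by step:
Start: pos=(0,4), heading=45, pen down
FD 19: (0,4) -> (13.435,17.435) [heading=45, draw]
RT 330: heading 45 -> 75
RT 90: heading 75 -> 345
FD 12: (13.435,17.435) -> (25.026,14.329) [heading=345, draw]
REPEAT 3 [
  -- iteration 1/3 --
  FD 1: (25.026,14.329) -> (25.992,14.07) [heading=345, draw]
  LT 45: heading 345 -> 30
  FD 10: (25.992,14.07) -> (34.652,19.07) [heading=30, draw]
  -- iteration 2/3 --
  FD 1: (34.652,19.07) -> (35.518,19.57) [heading=30, draw]
  LT 45: heading 30 -> 75
  FD 10: (35.518,19.57) -> (38.107,29.23) [heading=75, draw]
  -- iteration 3/3 --
  FD 1: (38.107,29.23) -> (38.365,30.196) [heading=75, draw]
  LT 45: heading 75 -> 120
  FD 10: (38.365,30.196) -> (33.365,38.856) [heading=120, draw]
]
RT 90: heading 120 -> 30
LT 180: heading 30 -> 210
LT 85: heading 210 -> 295
FD 10: (33.365,38.856) -> (37.592,29.793) [heading=295, draw]
Final: pos=(37.592,29.793), heading=295, 9 segment(s) drawn

Segment endpoints: x in {0, 13.435, 25.026, 25.992, 33.365, 34.652, 35.518, 37.592, 38.107, 38.365}, y in {4, 14.07, 14.329, 17.435, 19.07, 19.57, 29.23, 29.793, 30.196, 38.856}
xmin=0, ymin=4, xmax=38.365, ymax=38.856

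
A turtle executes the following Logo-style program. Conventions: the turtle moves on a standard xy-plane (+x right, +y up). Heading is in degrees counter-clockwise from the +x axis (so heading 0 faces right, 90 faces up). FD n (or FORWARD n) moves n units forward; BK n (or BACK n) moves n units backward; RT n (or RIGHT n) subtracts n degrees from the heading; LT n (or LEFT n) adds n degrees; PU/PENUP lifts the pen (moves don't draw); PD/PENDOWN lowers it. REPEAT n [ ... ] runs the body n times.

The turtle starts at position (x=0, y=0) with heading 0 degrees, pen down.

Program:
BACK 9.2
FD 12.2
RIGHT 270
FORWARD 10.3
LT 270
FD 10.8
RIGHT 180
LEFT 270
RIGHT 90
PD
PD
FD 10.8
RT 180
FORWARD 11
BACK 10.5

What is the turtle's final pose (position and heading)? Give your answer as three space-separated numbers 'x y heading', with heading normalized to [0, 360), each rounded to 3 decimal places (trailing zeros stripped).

Executing turtle program step by step:
Start: pos=(0,0), heading=0, pen down
BK 9.2: (0,0) -> (-9.2,0) [heading=0, draw]
FD 12.2: (-9.2,0) -> (3,0) [heading=0, draw]
RT 270: heading 0 -> 90
FD 10.3: (3,0) -> (3,10.3) [heading=90, draw]
LT 270: heading 90 -> 0
FD 10.8: (3,10.3) -> (13.8,10.3) [heading=0, draw]
RT 180: heading 0 -> 180
LT 270: heading 180 -> 90
RT 90: heading 90 -> 0
PD: pen down
PD: pen down
FD 10.8: (13.8,10.3) -> (24.6,10.3) [heading=0, draw]
RT 180: heading 0 -> 180
FD 11: (24.6,10.3) -> (13.6,10.3) [heading=180, draw]
BK 10.5: (13.6,10.3) -> (24.1,10.3) [heading=180, draw]
Final: pos=(24.1,10.3), heading=180, 7 segment(s) drawn

Answer: 24.1 10.3 180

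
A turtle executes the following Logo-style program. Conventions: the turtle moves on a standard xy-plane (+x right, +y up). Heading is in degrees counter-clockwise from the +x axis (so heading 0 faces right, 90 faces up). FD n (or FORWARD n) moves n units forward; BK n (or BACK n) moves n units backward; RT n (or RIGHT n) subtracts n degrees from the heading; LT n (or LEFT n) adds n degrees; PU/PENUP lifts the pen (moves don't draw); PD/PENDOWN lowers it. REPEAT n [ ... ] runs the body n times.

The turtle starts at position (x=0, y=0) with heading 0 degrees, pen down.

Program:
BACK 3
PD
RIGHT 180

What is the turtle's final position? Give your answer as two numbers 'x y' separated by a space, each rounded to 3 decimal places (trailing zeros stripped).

Answer: -3 0

Derivation:
Executing turtle program step by step:
Start: pos=(0,0), heading=0, pen down
BK 3: (0,0) -> (-3,0) [heading=0, draw]
PD: pen down
RT 180: heading 0 -> 180
Final: pos=(-3,0), heading=180, 1 segment(s) drawn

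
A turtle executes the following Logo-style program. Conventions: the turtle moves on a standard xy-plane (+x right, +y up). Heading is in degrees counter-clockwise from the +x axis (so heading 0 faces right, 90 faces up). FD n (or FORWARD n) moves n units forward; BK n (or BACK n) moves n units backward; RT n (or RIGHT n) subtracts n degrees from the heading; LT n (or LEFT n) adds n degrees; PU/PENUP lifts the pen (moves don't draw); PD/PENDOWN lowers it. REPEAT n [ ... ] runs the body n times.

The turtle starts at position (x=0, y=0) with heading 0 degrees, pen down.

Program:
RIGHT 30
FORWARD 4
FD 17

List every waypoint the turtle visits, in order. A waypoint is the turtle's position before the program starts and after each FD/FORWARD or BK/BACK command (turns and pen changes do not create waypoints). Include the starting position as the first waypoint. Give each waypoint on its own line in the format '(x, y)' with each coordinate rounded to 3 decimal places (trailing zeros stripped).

Answer: (0, 0)
(3.464, -2)
(18.187, -10.5)

Derivation:
Executing turtle program step by step:
Start: pos=(0,0), heading=0, pen down
RT 30: heading 0 -> 330
FD 4: (0,0) -> (3.464,-2) [heading=330, draw]
FD 17: (3.464,-2) -> (18.187,-10.5) [heading=330, draw]
Final: pos=(18.187,-10.5), heading=330, 2 segment(s) drawn
Waypoints (3 total):
(0, 0)
(3.464, -2)
(18.187, -10.5)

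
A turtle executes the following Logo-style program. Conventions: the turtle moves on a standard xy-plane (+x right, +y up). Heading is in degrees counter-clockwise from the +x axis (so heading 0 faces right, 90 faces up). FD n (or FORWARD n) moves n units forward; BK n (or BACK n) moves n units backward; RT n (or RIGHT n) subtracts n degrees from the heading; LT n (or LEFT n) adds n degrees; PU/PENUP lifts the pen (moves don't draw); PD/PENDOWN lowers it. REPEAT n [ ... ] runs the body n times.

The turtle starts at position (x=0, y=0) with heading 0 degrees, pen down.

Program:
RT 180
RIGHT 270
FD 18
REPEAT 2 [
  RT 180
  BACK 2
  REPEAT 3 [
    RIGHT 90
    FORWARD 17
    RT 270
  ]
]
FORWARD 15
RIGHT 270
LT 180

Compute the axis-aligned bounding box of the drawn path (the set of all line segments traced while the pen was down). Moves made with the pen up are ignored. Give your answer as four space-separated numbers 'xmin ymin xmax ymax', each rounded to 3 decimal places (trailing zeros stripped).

Executing turtle program step by step:
Start: pos=(0,0), heading=0, pen down
RT 180: heading 0 -> 180
RT 270: heading 180 -> 270
FD 18: (0,0) -> (0,-18) [heading=270, draw]
REPEAT 2 [
  -- iteration 1/2 --
  RT 180: heading 270 -> 90
  BK 2: (0,-18) -> (0,-20) [heading=90, draw]
  REPEAT 3 [
    -- iteration 1/3 --
    RT 90: heading 90 -> 0
    FD 17: (0,-20) -> (17,-20) [heading=0, draw]
    RT 270: heading 0 -> 90
    -- iteration 2/3 --
    RT 90: heading 90 -> 0
    FD 17: (17,-20) -> (34,-20) [heading=0, draw]
    RT 270: heading 0 -> 90
    -- iteration 3/3 --
    RT 90: heading 90 -> 0
    FD 17: (34,-20) -> (51,-20) [heading=0, draw]
    RT 270: heading 0 -> 90
  ]
  -- iteration 2/2 --
  RT 180: heading 90 -> 270
  BK 2: (51,-20) -> (51,-18) [heading=270, draw]
  REPEAT 3 [
    -- iteration 1/3 --
    RT 90: heading 270 -> 180
    FD 17: (51,-18) -> (34,-18) [heading=180, draw]
    RT 270: heading 180 -> 270
    -- iteration 2/3 --
    RT 90: heading 270 -> 180
    FD 17: (34,-18) -> (17,-18) [heading=180, draw]
    RT 270: heading 180 -> 270
    -- iteration 3/3 --
    RT 90: heading 270 -> 180
    FD 17: (17,-18) -> (0,-18) [heading=180, draw]
    RT 270: heading 180 -> 270
  ]
]
FD 15: (0,-18) -> (0,-33) [heading=270, draw]
RT 270: heading 270 -> 0
LT 180: heading 0 -> 180
Final: pos=(0,-33), heading=180, 10 segment(s) drawn

Segment endpoints: x in {0, 0, 0, 0, 0, 17, 34, 51}, y in {-33, -20, -20, -20, -20, -18, -18, -18, -18, -18, 0}
xmin=0, ymin=-33, xmax=51, ymax=0

Answer: 0 -33 51 0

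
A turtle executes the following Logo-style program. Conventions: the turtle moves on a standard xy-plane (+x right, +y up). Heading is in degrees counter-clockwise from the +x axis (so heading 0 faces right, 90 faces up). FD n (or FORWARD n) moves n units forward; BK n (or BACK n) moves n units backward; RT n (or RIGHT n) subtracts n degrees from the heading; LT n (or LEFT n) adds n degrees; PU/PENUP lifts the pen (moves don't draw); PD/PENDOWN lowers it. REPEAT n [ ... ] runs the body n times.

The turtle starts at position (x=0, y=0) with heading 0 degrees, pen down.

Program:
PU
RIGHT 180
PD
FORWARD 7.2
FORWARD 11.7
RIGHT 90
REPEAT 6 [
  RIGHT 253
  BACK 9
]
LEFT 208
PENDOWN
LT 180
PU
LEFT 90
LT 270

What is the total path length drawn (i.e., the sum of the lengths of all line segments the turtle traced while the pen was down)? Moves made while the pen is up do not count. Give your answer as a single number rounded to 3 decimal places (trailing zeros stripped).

Answer: 72.9

Derivation:
Executing turtle program step by step:
Start: pos=(0,0), heading=0, pen down
PU: pen up
RT 180: heading 0 -> 180
PD: pen down
FD 7.2: (0,0) -> (-7.2,0) [heading=180, draw]
FD 11.7: (-7.2,0) -> (-18.9,0) [heading=180, draw]
RT 90: heading 180 -> 90
REPEAT 6 [
  -- iteration 1/6 --
  RT 253: heading 90 -> 197
  BK 9: (-18.9,0) -> (-10.293,2.631) [heading=197, draw]
  -- iteration 2/6 --
  RT 253: heading 197 -> 304
  BK 9: (-10.293,2.631) -> (-15.326,10.093) [heading=304, draw]
  -- iteration 3/6 --
  RT 253: heading 304 -> 51
  BK 9: (-15.326,10.093) -> (-20.99,3.098) [heading=51, draw]
  -- iteration 4/6 --
  RT 253: heading 51 -> 158
  BK 9: (-20.99,3.098) -> (-12.645,-0.273) [heading=158, draw]
  -- iteration 5/6 --
  RT 253: heading 158 -> 265
  BK 9: (-12.645,-0.273) -> (-11.861,8.693) [heading=265, draw]
  -- iteration 6/6 --
  RT 253: heading 265 -> 12
  BK 9: (-11.861,8.693) -> (-20.664,6.821) [heading=12, draw]
]
LT 208: heading 12 -> 220
PD: pen down
LT 180: heading 220 -> 40
PU: pen up
LT 90: heading 40 -> 130
LT 270: heading 130 -> 40
Final: pos=(-20.664,6.821), heading=40, 8 segment(s) drawn

Segment lengths:
  seg 1: (0,0) -> (-7.2,0), length = 7.2
  seg 2: (-7.2,0) -> (-18.9,0), length = 11.7
  seg 3: (-18.9,0) -> (-10.293,2.631), length = 9
  seg 4: (-10.293,2.631) -> (-15.326,10.093), length = 9
  seg 5: (-15.326,10.093) -> (-20.99,3.098), length = 9
  seg 6: (-20.99,3.098) -> (-12.645,-0.273), length = 9
  seg 7: (-12.645,-0.273) -> (-11.861,8.693), length = 9
  seg 8: (-11.861,8.693) -> (-20.664,6.821), length = 9
Total = 72.9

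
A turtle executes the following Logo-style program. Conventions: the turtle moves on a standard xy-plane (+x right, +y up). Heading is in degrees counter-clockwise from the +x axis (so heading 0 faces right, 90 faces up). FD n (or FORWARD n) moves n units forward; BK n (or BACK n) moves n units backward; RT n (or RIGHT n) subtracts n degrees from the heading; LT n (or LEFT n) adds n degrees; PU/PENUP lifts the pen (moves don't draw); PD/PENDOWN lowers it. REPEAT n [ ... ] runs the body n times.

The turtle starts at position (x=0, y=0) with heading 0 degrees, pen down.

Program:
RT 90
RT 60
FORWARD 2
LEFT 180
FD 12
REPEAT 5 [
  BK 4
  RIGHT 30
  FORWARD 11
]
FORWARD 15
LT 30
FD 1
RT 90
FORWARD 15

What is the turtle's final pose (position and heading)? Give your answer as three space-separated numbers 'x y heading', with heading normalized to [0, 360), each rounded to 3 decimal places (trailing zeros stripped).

Executing turtle program step by step:
Start: pos=(0,0), heading=0, pen down
RT 90: heading 0 -> 270
RT 60: heading 270 -> 210
FD 2: (0,0) -> (-1.732,-1) [heading=210, draw]
LT 180: heading 210 -> 30
FD 12: (-1.732,-1) -> (8.66,5) [heading=30, draw]
REPEAT 5 [
  -- iteration 1/5 --
  BK 4: (8.66,5) -> (5.196,3) [heading=30, draw]
  RT 30: heading 30 -> 0
  FD 11: (5.196,3) -> (16.196,3) [heading=0, draw]
  -- iteration 2/5 --
  BK 4: (16.196,3) -> (12.196,3) [heading=0, draw]
  RT 30: heading 0 -> 330
  FD 11: (12.196,3) -> (21.722,-2.5) [heading=330, draw]
  -- iteration 3/5 --
  BK 4: (21.722,-2.5) -> (18.258,-0.5) [heading=330, draw]
  RT 30: heading 330 -> 300
  FD 11: (18.258,-0.5) -> (23.758,-10.026) [heading=300, draw]
  -- iteration 4/5 --
  BK 4: (23.758,-10.026) -> (21.758,-6.562) [heading=300, draw]
  RT 30: heading 300 -> 270
  FD 11: (21.758,-6.562) -> (21.758,-17.562) [heading=270, draw]
  -- iteration 5/5 --
  BK 4: (21.758,-17.562) -> (21.758,-13.562) [heading=270, draw]
  RT 30: heading 270 -> 240
  FD 11: (21.758,-13.562) -> (16.258,-23.088) [heading=240, draw]
]
FD 15: (16.258,-23.088) -> (8.758,-36.079) [heading=240, draw]
LT 30: heading 240 -> 270
FD 1: (8.758,-36.079) -> (8.758,-37.079) [heading=270, draw]
RT 90: heading 270 -> 180
FD 15: (8.758,-37.079) -> (-6.242,-37.079) [heading=180, draw]
Final: pos=(-6.242,-37.079), heading=180, 15 segment(s) drawn

Answer: -6.242 -37.079 180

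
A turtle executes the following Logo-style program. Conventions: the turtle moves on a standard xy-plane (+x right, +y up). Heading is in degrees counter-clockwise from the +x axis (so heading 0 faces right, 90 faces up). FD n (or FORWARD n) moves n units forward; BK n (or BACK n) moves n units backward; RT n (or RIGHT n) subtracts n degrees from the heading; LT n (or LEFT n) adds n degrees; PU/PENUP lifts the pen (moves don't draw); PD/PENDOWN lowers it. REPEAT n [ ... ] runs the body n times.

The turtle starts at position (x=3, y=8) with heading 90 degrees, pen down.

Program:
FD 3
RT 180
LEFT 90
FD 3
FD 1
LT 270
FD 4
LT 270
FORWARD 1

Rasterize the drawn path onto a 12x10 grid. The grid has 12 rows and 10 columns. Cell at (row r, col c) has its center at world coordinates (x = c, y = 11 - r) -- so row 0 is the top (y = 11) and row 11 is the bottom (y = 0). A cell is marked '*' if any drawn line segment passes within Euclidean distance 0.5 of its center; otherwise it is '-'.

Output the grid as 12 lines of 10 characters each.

Answer: ---*****--
---*---*--
---*---*--
---*---*--
------**--
----------
----------
----------
----------
----------
----------
----------

Derivation:
Segment 0: (3,8) -> (3,11)
Segment 1: (3,11) -> (6,11)
Segment 2: (6,11) -> (7,11)
Segment 3: (7,11) -> (7,7)
Segment 4: (7,7) -> (6,7)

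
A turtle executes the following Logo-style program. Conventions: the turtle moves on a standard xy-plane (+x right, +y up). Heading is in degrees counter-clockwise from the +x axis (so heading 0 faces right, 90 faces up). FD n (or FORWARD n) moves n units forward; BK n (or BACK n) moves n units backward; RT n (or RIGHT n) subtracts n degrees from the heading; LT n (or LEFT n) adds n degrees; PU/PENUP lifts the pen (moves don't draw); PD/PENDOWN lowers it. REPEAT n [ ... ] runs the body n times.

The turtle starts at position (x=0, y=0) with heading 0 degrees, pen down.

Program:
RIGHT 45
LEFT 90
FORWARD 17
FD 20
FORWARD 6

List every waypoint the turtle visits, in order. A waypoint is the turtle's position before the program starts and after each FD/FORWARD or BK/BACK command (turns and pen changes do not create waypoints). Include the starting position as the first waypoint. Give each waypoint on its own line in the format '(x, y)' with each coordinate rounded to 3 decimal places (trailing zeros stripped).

Executing turtle program step by step:
Start: pos=(0,0), heading=0, pen down
RT 45: heading 0 -> 315
LT 90: heading 315 -> 45
FD 17: (0,0) -> (12.021,12.021) [heading=45, draw]
FD 20: (12.021,12.021) -> (26.163,26.163) [heading=45, draw]
FD 6: (26.163,26.163) -> (30.406,30.406) [heading=45, draw]
Final: pos=(30.406,30.406), heading=45, 3 segment(s) drawn
Waypoints (4 total):
(0, 0)
(12.021, 12.021)
(26.163, 26.163)
(30.406, 30.406)

Answer: (0, 0)
(12.021, 12.021)
(26.163, 26.163)
(30.406, 30.406)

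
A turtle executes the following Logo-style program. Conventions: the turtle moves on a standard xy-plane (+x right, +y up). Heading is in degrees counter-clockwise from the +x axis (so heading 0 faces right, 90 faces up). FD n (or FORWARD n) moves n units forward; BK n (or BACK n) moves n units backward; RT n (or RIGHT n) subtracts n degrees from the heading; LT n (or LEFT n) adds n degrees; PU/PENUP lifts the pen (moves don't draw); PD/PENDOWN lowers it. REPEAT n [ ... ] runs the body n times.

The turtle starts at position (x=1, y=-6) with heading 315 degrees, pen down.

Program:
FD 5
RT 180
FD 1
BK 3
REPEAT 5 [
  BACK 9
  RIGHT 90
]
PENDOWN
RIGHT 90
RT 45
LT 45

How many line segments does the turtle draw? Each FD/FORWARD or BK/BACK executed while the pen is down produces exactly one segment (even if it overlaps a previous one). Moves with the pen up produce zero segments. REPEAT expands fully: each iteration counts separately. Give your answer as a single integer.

Answer: 8

Derivation:
Executing turtle program step by step:
Start: pos=(1,-6), heading=315, pen down
FD 5: (1,-6) -> (4.536,-9.536) [heading=315, draw]
RT 180: heading 315 -> 135
FD 1: (4.536,-9.536) -> (3.828,-8.828) [heading=135, draw]
BK 3: (3.828,-8.828) -> (5.95,-10.95) [heading=135, draw]
REPEAT 5 [
  -- iteration 1/5 --
  BK 9: (5.95,-10.95) -> (12.314,-17.314) [heading=135, draw]
  RT 90: heading 135 -> 45
  -- iteration 2/5 --
  BK 9: (12.314,-17.314) -> (5.95,-23.678) [heading=45, draw]
  RT 90: heading 45 -> 315
  -- iteration 3/5 --
  BK 9: (5.95,-23.678) -> (-0.414,-17.314) [heading=315, draw]
  RT 90: heading 315 -> 225
  -- iteration 4/5 --
  BK 9: (-0.414,-17.314) -> (5.95,-10.95) [heading=225, draw]
  RT 90: heading 225 -> 135
  -- iteration 5/5 --
  BK 9: (5.95,-10.95) -> (12.314,-17.314) [heading=135, draw]
  RT 90: heading 135 -> 45
]
PD: pen down
RT 90: heading 45 -> 315
RT 45: heading 315 -> 270
LT 45: heading 270 -> 315
Final: pos=(12.314,-17.314), heading=315, 8 segment(s) drawn
Segments drawn: 8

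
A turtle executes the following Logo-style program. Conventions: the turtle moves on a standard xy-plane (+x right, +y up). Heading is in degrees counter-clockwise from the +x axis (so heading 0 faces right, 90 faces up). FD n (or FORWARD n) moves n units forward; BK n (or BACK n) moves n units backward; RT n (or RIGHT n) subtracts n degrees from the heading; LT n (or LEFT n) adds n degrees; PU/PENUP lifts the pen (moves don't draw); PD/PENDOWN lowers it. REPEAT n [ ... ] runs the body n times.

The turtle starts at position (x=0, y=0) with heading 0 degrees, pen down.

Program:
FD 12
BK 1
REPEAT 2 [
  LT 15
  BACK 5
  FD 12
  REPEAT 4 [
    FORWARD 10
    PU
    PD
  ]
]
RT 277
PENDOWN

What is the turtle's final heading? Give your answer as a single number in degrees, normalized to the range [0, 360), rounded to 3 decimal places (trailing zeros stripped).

Answer: 113

Derivation:
Executing turtle program step by step:
Start: pos=(0,0), heading=0, pen down
FD 12: (0,0) -> (12,0) [heading=0, draw]
BK 1: (12,0) -> (11,0) [heading=0, draw]
REPEAT 2 [
  -- iteration 1/2 --
  LT 15: heading 0 -> 15
  BK 5: (11,0) -> (6.17,-1.294) [heading=15, draw]
  FD 12: (6.17,-1.294) -> (17.761,1.812) [heading=15, draw]
  REPEAT 4 [
    -- iteration 1/4 --
    FD 10: (17.761,1.812) -> (27.421,4.4) [heading=15, draw]
    PU: pen up
    PD: pen down
    -- iteration 2/4 --
    FD 10: (27.421,4.4) -> (37.08,6.988) [heading=15, draw]
    PU: pen up
    PD: pen down
    -- iteration 3/4 --
    FD 10: (37.08,6.988) -> (46.739,9.576) [heading=15, draw]
    PU: pen up
    PD: pen down
    -- iteration 4/4 --
    FD 10: (46.739,9.576) -> (56.399,12.164) [heading=15, draw]
    PU: pen up
    PD: pen down
  ]
  -- iteration 2/2 --
  LT 15: heading 15 -> 30
  BK 5: (56.399,12.164) -> (52.068,9.664) [heading=30, draw]
  FD 12: (52.068,9.664) -> (62.461,15.664) [heading=30, draw]
  REPEAT 4 [
    -- iteration 1/4 --
    FD 10: (62.461,15.664) -> (71.121,20.664) [heading=30, draw]
    PU: pen up
    PD: pen down
    -- iteration 2/4 --
    FD 10: (71.121,20.664) -> (79.781,25.664) [heading=30, draw]
    PU: pen up
    PD: pen down
    -- iteration 3/4 --
    FD 10: (79.781,25.664) -> (88.441,30.664) [heading=30, draw]
    PU: pen up
    PD: pen down
    -- iteration 4/4 --
    FD 10: (88.441,30.664) -> (97.102,35.664) [heading=30, draw]
    PU: pen up
    PD: pen down
  ]
]
RT 277: heading 30 -> 113
PD: pen down
Final: pos=(97.102,35.664), heading=113, 14 segment(s) drawn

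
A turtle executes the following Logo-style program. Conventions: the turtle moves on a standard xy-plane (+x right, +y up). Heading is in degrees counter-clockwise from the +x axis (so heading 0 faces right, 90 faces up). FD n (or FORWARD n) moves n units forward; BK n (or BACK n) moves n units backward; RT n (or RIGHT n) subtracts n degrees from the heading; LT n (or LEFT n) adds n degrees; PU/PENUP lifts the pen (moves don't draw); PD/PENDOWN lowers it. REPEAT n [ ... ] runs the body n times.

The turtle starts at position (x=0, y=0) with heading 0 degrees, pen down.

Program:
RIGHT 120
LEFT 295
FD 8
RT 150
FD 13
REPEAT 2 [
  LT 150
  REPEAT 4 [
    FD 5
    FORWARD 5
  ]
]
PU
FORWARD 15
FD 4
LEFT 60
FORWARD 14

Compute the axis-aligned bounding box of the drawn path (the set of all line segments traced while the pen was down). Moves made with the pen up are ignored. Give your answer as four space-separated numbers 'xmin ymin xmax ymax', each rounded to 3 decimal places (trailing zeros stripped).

Answer: -36.035 -13.266 3.812 9.678

Derivation:
Executing turtle program step by step:
Start: pos=(0,0), heading=0, pen down
RT 120: heading 0 -> 240
LT 295: heading 240 -> 175
FD 8: (0,0) -> (-7.97,0.697) [heading=175, draw]
RT 150: heading 175 -> 25
FD 13: (-7.97,0.697) -> (3.812,6.191) [heading=25, draw]
REPEAT 2 [
  -- iteration 1/2 --
  LT 150: heading 25 -> 175
  REPEAT 4 [
    -- iteration 1/4 --
    FD 5: (3.812,6.191) -> (-1.169,6.627) [heading=175, draw]
    FD 5: (-1.169,6.627) -> (-6.15,7.063) [heading=175, draw]
    -- iteration 2/4 --
    FD 5: (-6.15,7.063) -> (-11.13,7.499) [heading=175, draw]
    FD 5: (-11.13,7.499) -> (-16.111,7.934) [heading=175, draw]
    -- iteration 3/4 --
    FD 5: (-16.111,7.934) -> (-21.092,8.37) [heading=175, draw]
    FD 5: (-21.092,8.37) -> (-26.073,8.806) [heading=175, draw]
    -- iteration 4/4 --
    FD 5: (-26.073,8.806) -> (-31.054,9.242) [heading=175, draw]
    FD 5: (-31.054,9.242) -> (-36.035,9.678) [heading=175, draw]
  ]
  -- iteration 2/2 --
  LT 150: heading 175 -> 325
  REPEAT 4 [
    -- iteration 1/4 --
    FD 5: (-36.035,9.678) -> (-31.94,6.81) [heading=325, draw]
    FD 5: (-31.94,6.81) -> (-27.844,3.942) [heading=325, draw]
    -- iteration 2/4 --
    FD 5: (-27.844,3.942) -> (-23.748,1.074) [heading=325, draw]
    FD 5: (-23.748,1.074) -> (-19.652,-1.794) [heading=325, draw]
    -- iteration 3/4 --
    FD 5: (-19.652,-1.794) -> (-15.557,-4.662) [heading=325, draw]
    FD 5: (-15.557,-4.662) -> (-11.461,-7.53) [heading=325, draw]
    -- iteration 4/4 --
    FD 5: (-11.461,-7.53) -> (-7.365,-10.398) [heading=325, draw]
    FD 5: (-7.365,-10.398) -> (-3.269,-13.266) [heading=325, draw]
  ]
]
PU: pen up
FD 15: (-3.269,-13.266) -> (9.018,-21.869) [heading=325, move]
FD 4: (9.018,-21.869) -> (12.295,-24.163) [heading=325, move]
LT 60: heading 325 -> 25
FD 14: (12.295,-24.163) -> (24.983,-18.247) [heading=25, move]
Final: pos=(24.983,-18.247), heading=25, 18 segment(s) drawn

Segment endpoints: x in {-36.035, -31.94, -31.054, -27.844, -26.073, -23.748, -21.092, -19.652, -16.111, -15.557, -11.461, -11.13, -7.97, -7.365, -6.15, -3.269, -1.169, 0, 3.812}, y in {-13.266, -10.398, -7.53, -4.662, -1.794, 0, 0.697, 1.074, 3.942, 6.191, 6.627, 6.81, 7.063, 7.499, 7.934, 8.37, 8.806, 9.242, 9.678}
xmin=-36.035, ymin=-13.266, xmax=3.812, ymax=9.678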